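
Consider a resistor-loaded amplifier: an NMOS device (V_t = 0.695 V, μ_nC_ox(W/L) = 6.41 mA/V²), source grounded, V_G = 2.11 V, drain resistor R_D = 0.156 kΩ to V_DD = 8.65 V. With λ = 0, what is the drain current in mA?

I_D = 6.42 mA

V_GS = V_G = 2.11 V, so V_ov = 2.11 − 0.695 = 1.42 V.
Assume saturation: I_D = ½ k_n V_ov² = 0.5 × 6.41 × 1.42² = 6.42 mA, giving V_DS = V_DD − I_D R_D = 8.65 − 6.42 × 0.156 = 7.65 V.
V_DS = 7.65 V ≥ V_ov = 1.42 V, confirming saturation.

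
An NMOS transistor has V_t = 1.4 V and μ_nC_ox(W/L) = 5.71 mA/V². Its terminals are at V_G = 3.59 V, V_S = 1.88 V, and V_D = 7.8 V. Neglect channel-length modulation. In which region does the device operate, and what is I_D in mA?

V_GS = V_G − V_S = 3.59 − 1.88 = 1.71 V; V_DS = V_D − V_S = 7.8 − 1.88 = 5.92 V.
V_ov = V_GS − V_t = 1.71 − 1.4 = 0.31 V.
Since V_DS = 5.92 V ≥ V_ov = 0.31 V, the device is in saturation.
I_D = ½ k_n V_ov² = 0.5 × 5.71 × 0.31² = 0.274 mA.

Saturation; I_D = 0.274 mA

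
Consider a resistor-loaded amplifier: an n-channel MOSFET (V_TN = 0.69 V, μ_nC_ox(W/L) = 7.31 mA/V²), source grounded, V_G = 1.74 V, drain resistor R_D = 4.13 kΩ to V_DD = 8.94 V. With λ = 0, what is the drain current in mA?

V_GS = V_G = 1.74 V, so V_ov = 1.74 − 0.69 = 1.05 V.
Assume saturation: I_D = ½ k_n V_ov² = 0.5 × 7.31 × 1.05² = 4.03 mA, giving V_DS = V_DD − I_D R_D = 8.94 − 4.03 × 4.13 = -7.7 V.
But -7.7 V < V_ov = 1.05 V, so the device is actually in triode.
In triode I_D = k_n[V_ov V_DS − ½ V_DS²] and I_D = (V_DD − V_DS)/R_D. Equating: 15.1 V_DS² − 32.7 V_DS + 8.94 = 0, giving V_DS = 0.321 V (the root below V_ov).
I_D = (8.94 − 0.321) / 4.13 = 2.09 mA.

I_D = 2.09 mA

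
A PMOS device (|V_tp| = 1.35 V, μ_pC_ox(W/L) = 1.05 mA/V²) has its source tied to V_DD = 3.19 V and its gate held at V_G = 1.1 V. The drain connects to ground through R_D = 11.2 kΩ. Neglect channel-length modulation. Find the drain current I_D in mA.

I_D = 0.244 mA

V_SG = V_DD − V_G = 3.19 − 1.1 = 2.09 V, so V_ov = 2.09 − 1.35 = 0.74 V.
Assume saturation: I_D = ½ k_p V_ov² = 0.5 × 1.05 × 0.74² = 0.287 mA, giving V_SD = V_DD − I_D R_D = 3.19 − 0.287 × 11.2 = -0.0299 V.
But -0.0299 V < V_ov = 0.74 V, so the device is actually in triode.
In triode I_D = k_p[V_ov V_SD − ½ V_SD²] and I_D = (V_DD − V_SD)/R_D. Equating: 5.88 V_SD² − 9.702 V_SD + 3.19 = 0, giving V_SD = 0.453 V (the root below V_ov).
I_D = (3.19 − 0.453) / 11.2 = 0.244 mA.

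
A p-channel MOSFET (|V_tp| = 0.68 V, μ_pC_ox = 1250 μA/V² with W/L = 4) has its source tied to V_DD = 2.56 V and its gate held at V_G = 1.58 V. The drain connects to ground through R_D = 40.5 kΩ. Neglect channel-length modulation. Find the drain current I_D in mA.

V_SG = V_DD − V_G = 2.56 − 1.58 = 0.98 V, so V_ov = 0.98 − 0.68 = 0.3 V.
k_p = μ_pC_ox · (W/L) = 5 mA/V².
Assume saturation: I_D = ½ k_p V_ov² = 0.5 × 5 × 0.3² = 0.225 mA, giving V_SD = V_DD − I_D R_D = 2.56 − 0.225 × 40.5 = -6.55 V.
But -6.55 V < V_ov = 0.3 V, so the device is actually in triode.
In triode I_D = k_p[V_ov V_SD − ½ V_SD²] and I_D = (V_DD − V_SD)/R_D. Equating: 101 V_SD² − 61.75 V_SD + 2.56 = 0, giving V_SD = 0.0447 V (the root below V_ov).
I_D = (2.56 − 0.0447) / 40.5 = 0.0621 mA.

I_D = 0.0621 mA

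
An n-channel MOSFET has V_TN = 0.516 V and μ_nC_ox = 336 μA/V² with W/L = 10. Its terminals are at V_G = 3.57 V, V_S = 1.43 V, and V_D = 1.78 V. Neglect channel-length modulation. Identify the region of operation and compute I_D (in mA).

Triode; I_D = 1.70 mA

V_GS = V_G − V_S = 3.57 − 1.43 = 2.14 V; V_DS = V_D − V_S = 1.78 − 1.43 = 0.35 V.
k_n = μ_nC_ox · (W/L) = 3.36 mA/V².
V_ov = V_GS − V_TN = 2.14 − 0.516 = 1.62 V.
Since V_DS = 0.35 V < V_ov = 1.62 V, the device is in the triode region.
I_D = k_n [V_ov · V_DS − ½ V_DS²] = 3.36 × [1.62 × 0.35 − 0.5 × 0.35²] = 1.7 mA.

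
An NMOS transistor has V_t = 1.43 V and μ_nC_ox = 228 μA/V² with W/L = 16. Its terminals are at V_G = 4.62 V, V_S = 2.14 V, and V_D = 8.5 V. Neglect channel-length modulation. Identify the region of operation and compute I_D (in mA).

V_GS = V_G − V_S = 4.62 − 2.14 = 2.48 V; V_DS = V_D − V_S = 8.5 − 2.14 = 6.36 V.
k_n = μ_nC_ox · (W/L) = 3.648 mA/V².
V_ov = V_GS − V_t = 2.48 − 1.43 = 1.05 V.
Since V_DS = 6.36 V ≥ V_ov = 1.05 V, the device is in saturation.
I_D = ½ k_n V_ov² = 0.5 × 3.648 × 1.05² = 2.01 mA.

Saturation; I_D = 2.01 mA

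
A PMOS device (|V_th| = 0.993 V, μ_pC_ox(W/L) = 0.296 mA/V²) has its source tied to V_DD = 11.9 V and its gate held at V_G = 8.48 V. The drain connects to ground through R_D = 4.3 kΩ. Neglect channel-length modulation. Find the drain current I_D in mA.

I_D = 0.872 mA

V_SG = V_DD − V_G = 11.9 − 8.48 = 3.42 V, so V_ov = 3.42 − 0.993 = 2.43 V.
Assume saturation: I_D = ½ k_p V_ov² = 0.5 × 0.296 × 2.43² = 0.872 mA, giving V_SD = V_DD − I_D R_D = 11.9 − 0.872 × 4.3 = 8.15 V.
V_SD = 8.15 V ≥ V_ov = 2.43 V, confirming saturation.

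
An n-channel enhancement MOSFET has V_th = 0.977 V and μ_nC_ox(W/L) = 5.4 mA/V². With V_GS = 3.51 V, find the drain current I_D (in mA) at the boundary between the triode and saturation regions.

At the boundary V_DS = V_ov = V_GS − V_th = 3.51 − 0.977 = 2.53 V.
I_D = ½ k_n V_ov² = 0.5 × 5.4 × 2.53² = 17.3 mA.

I_D = 17.3 mA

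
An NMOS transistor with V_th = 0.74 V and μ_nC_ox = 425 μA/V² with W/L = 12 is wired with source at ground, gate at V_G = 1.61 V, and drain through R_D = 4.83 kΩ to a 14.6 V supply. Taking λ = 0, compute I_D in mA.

I_D = 1.93 mA

V_GS = V_G = 1.61 V, so V_ov = 1.61 − 0.74 = 0.87 V.
k_n = μ_nC_ox · (W/L) = 5.1 mA/V².
Assume saturation: I_D = ½ k_n V_ov² = 0.5 × 5.1 × 0.87² = 1.93 mA, giving V_DS = V_DD − I_D R_D = 14.6 − 1.93 × 4.83 = 5.28 V.
V_DS = 5.28 V ≥ V_ov = 0.87 V, confirming saturation.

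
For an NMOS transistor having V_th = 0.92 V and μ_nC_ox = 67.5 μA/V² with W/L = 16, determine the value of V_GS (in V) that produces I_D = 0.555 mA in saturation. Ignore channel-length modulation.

V_GS = 1.93 V

k_n = μ_nC_ox · (W/L) = 1.08 mA/V².
In saturation I_D = ½ k_n (V_GS − V_th)², so V_GS − V_th = √(2 I_D / k_n) = √(2 × 0.555 / 1.08) = 1.01 V.
V_GS = 0.92 + 1.01 = 1.93 V.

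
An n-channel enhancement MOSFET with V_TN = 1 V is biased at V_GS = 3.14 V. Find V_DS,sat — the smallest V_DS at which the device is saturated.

The boundary between triode and saturation is V_DS = V_GS − V_TN = V_ov.
V_ov = 3.14 − 1 = 2.14 V.

V_DS,sat = 2.14 V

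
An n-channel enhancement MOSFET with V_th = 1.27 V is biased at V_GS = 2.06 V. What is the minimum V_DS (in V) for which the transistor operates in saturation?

V_DS,sat = 0.790 V

The boundary between triode and saturation is V_DS = V_GS − V_th = V_ov.
V_ov = 2.06 − 1.27 = 0.79 V.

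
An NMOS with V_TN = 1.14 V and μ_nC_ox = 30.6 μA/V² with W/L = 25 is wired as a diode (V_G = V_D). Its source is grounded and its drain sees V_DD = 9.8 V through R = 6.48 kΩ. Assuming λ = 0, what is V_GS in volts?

V_GS = 2.82 V

With gate tied to drain, V_GS = V_DS ≥ V_GS − V_TN, so the device is in saturation.
k_n = μ_nC_ox · (W/L) = 0.765 mA/V².
KCL at the drain: ½ k_n (V_GS − V_TN)² = (V_DD − V_GS)/R.
Let x = V_GS − 1.14. Then 2.48 x² + x − 8.66 = 0, giving x = 1.68 V (positive root), so V_GS = 2.82 V.
I_D = (V_DD − V_GS)/R = (9.8 − 2.82) / 6.48 = 1.08 mA.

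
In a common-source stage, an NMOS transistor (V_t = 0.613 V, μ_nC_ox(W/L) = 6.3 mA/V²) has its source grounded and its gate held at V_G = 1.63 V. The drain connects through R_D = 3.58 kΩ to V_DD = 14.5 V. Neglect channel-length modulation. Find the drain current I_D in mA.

I_D = 3.26 mA

V_GS = V_G = 1.63 V, so V_ov = 1.63 − 0.613 = 1.02 V.
Assume saturation: I_D = ½ k_n V_ov² = 0.5 × 6.3 × 1.02² = 3.26 mA, giving V_DS = V_DD − I_D R_D = 14.5 − 3.26 × 3.58 = 2.84 V.
V_DS = 2.84 V ≥ V_ov = 1.02 V, confirming saturation.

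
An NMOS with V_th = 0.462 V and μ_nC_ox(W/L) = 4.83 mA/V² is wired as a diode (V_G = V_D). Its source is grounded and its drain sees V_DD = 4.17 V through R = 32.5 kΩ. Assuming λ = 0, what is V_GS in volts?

With gate tied to drain, V_GS = V_DS ≥ V_GS − V_th, so the device is in saturation.
KCL at the drain: ½ k_n (V_GS − V_th)² = (V_DD − V_GS)/R.
Let x = V_GS − 0.462. Then 78.5 x² + x − 3.708 = 0, giving x = 0.211 V (positive root), so V_GS = 0.673 V.
I_D = (V_DD − V_GS)/R = (4.17 − 0.673) / 32.5 = 0.108 mA.

V_GS = 0.673 V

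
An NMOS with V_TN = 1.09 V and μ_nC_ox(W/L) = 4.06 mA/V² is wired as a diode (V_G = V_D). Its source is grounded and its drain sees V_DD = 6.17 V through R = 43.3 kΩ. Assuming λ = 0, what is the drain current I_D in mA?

I_D = 0.112 mA

With gate tied to drain, V_GS = V_DS ≥ V_GS − V_TN, so the device is in saturation.
KCL at the drain: ½ k_n (V_GS − V_TN)² = (V_DD − V_GS)/R.
Let x = V_GS − 1.09. Then 87.9 x² + x − 5.08 = 0, giving x = 0.235 V (positive root), so V_GS = 1.32 V.
I_D = (V_DD − V_GS)/R = (6.17 − 1.32) / 43.3 = 0.112 mA.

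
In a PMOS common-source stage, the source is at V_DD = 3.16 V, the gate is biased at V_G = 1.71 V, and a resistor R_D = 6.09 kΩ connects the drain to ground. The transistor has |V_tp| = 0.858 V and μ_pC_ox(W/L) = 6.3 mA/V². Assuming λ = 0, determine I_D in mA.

V_SG = V_DD − V_G = 3.16 − 1.71 = 1.45 V, so V_ov = 1.45 − 0.858 = 0.592 V.
Assume saturation: I_D = ½ k_p V_ov² = 0.5 × 6.3 × 0.592² = 1.1 mA, giving V_SD = V_DD − I_D R_D = 3.16 − 1.1 × 6.09 = -3.56 V.
But -3.56 V < V_ov = 0.592 V, so the device is actually in triode.
In triode I_D = k_p[V_ov V_SD − ½ V_SD²] and I_D = (V_DD − V_SD)/R_D. Equating: 19.2 V_SD² − 23.71 V_SD + 3.16 = 0, giving V_SD = 0.152 V (the root below V_ov).
I_D = (3.16 − 0.152) / 6.09 = 0.494 mA.

I_D = 0.494 mA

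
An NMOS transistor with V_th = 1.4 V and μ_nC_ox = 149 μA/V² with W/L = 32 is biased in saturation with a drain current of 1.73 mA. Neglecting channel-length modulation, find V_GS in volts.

V_GS = 2.25 V

k_n = μ_nC_ox · (W/L) = 4.768 mA/V².
In saturation I_D = ½ k_n (V_GS − V_th)², so V_GS − V_th = √(2 I_D / k_n) = √(2 × 1.73 / 4.768) = 0.852 V.
V_GS = 1.4 + 0.852 = 2.25 V.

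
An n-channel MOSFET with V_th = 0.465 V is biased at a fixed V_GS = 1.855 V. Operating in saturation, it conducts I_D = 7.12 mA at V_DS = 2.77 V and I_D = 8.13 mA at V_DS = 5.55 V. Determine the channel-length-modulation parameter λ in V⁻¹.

With V_GS fixed, I_D ∝ (1 + λ V_DS) in saturation, so I_D2/I_D1 = (1 + λ V_DS2)/(1 + λ V_DS1).
8.13/7.12 = 1.142 = (1 + 5.55 λ)/(1 + 2.77 λ).
Solving: λ (I_D1 V_DS2 − I_D2 V_DS1) = I_D2 − I_D1, so λ = (8.13 − 7.12) / (7.12 × 5.55 − 8.13 × 2.77) = 1.01 / 17 = 0.0594 V⁻¹.

λ = 0.0594 V⁻¹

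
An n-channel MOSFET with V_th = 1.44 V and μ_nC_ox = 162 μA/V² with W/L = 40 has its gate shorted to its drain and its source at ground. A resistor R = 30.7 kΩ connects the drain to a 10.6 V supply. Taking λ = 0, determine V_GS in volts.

V_GS = 1.74 V

With gate tied to drain, V_GS = V_DS ≥ V_GS − V_th, so the device is in saturation.
k_n = μ_nC_ox · (W/L) = 6.48 mA/V².
KCL at the drain: ½ k_n (V_GS − V_th)² = (V_DD − V_GS)/R.
Let x = V_GS − 1.44. Then 99.5 x² + x − 9.16 = 0, giving x = 0.298 V (positive root), so V_GS = 1.74 V.
I_D = (V_DD − V_GS)/R = (10.6 − 1.74) / 30.7 = 0.289 mA.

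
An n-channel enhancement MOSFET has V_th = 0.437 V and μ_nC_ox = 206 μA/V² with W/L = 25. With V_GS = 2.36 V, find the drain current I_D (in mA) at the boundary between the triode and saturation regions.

At the boundary V_DS = V_ov = V_GS − V_th = 2.36 − 0.437 = 1.92 V.
k_n = μ_nC_ox · (W/L) = 5.15 mA/V².
I_D = ½ k_n V_ov² = 0.5 × 5.15 × 1.92² = 9.52 mA.

I_D = 9.52 mA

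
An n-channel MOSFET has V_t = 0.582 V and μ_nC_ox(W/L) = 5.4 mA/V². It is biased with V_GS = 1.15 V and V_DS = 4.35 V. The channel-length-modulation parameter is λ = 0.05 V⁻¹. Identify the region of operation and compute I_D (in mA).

V_ov = V_GS − V_t = 1.15 − 0.582 = 0.568 V.
Since V_DS = 4.35 V ≥ V_ov = 0.568 V, the device is in saturation.
I_D = ½ k_n V_ov² (1 + λ V_DS) = 0.5 × 5.4 × 0.568² × (1 + 0.05 × 4.35) = 1.06 mA.

Saturation; I_D = 1.06 mA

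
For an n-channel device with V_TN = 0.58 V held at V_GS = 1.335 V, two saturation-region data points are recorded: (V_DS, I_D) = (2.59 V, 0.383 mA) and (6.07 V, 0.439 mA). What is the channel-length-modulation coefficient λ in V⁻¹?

With V_GS fixed, I_D ∝ (1 + λ V_DS) in saturation, so I_D2/I_D1 = (1 + λ V_DS2)/(1 + λ V_DS1).
0.439/0.383 = 1.146 = (1 + 6.07 λ)/(1 + 2.59 λ).
Solving: λ (I_D1 V_DS2 − I_D2 V_DS1) = I_D2 − I_D1, so λ = (0.439 − 0.383) / (0.383 × 6.07 − 0.439 × 2.59) = 0.056 / 1.19 = 0.0471 V⁻¹.

λ = 0.0471 V⁻¹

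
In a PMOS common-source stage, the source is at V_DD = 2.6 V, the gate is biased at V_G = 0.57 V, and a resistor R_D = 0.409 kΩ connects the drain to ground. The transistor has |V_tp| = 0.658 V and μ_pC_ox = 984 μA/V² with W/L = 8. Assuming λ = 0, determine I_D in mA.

I_D = 4.94 mA

V_SG = V_DD − V_G = 2.6 − 0.57 = 2.03 V, so V_ov = 2.03 − 0.658 = 1.37 V.
k_p = μ_pC_ox · (W/L) = 7.872 mA/V².
Assume saturation: I_D = ½ k_p V_ov² = 0.5 × 7.872 × 1.37² = 7.41 mA, giving V_SD = V_DD − I_D R_D = 2.6 − 7.41 × 0.409 = -0.43 V.
But -0.43 V < V_ov = 1.37 V, so the device is actually in triode.
In triode I_D = k_p[V_ov V_SD − ½ V_SD²] and I_D = (V_DD − V_SD)/R_D. Equating: 1.61 V_SD² − 5.417 V_SD + 2.6 = 0, giving V_SD = 0.58 V (the root below V_ov).
I_D = (2.6 − 0.58) / 0.409 = 4.94 mA.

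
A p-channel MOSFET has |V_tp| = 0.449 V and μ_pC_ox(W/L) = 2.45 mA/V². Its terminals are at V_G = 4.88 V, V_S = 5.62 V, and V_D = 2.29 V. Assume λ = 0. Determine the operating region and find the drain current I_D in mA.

V_SG = V_S − V_G = 5.62 − 4.88 = 0.74 V; V_SD = V_S − V_D = 5.62 − 2.29 = 3.33 V.
V_ov = V_SG − |V_tp| = 0.74 − 0.449 = 0.291 V.
Since V_SD = 3.33 V ≥ V_ov = 0.291 V, the device is in saturation.
I_D = ½ k_p V_ov² = 0.5 × 2.45 × 0.291² = 0.104 mA.

Saturation; I_D = 0.104 mA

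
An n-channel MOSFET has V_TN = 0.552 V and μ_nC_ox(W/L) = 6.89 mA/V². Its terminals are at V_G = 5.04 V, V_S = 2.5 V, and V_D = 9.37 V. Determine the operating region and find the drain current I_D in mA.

Saturation; I_D = 13.6 mA

V_GS = V_G − V_S = 5.04 − 2.5 = 2.54 V; V_DS = V_D − V_S = 9.37 − 2.5 = 6.87 V.
V_ov = V_GS − V_TN = 2.54 − 0.552 = 1.99 V.
Since V_DS = 6.87 V ≥ V_ov = 1.99 V, the device is in saturation.
I_D = ½ k_n V_ov² = 0.5 × 6.89 × 1.99² = 13.6 mA.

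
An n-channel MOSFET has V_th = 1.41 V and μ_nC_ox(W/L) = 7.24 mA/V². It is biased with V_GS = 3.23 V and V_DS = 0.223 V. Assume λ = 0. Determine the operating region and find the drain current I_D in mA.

Triode; I_D = 2.76 mA

V_ov = V_GS − V_th = 3.23 − 1.41 = 1.82 V.
Since V_DS = 0.223 V < V_ov = 1.82 V, the device is in the triode region.
I_D = k_n [V_ov · V_DS − ½ V_DS²] = 7.24 × [1.82 × 0.223 − 0.5 × 0.223²] = 2.76 mA.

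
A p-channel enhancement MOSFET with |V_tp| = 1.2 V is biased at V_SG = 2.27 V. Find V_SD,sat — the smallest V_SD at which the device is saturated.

The boundary between triode and saturation is V_SD = V_SG − |V_tp| = V_ov.
V_ov = 2.27 − 1.2 = 1.07 V.

V_SD,sat = 1.07 V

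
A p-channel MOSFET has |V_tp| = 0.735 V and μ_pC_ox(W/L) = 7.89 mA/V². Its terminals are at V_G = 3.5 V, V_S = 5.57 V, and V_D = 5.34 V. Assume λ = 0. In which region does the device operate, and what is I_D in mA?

V_SG = V_S − V_G = 5.57 − 3.5 = 2.07 V; V_SD = V_S − V_D = 5.57 − 5.34 = 0.23 V.
V_ov = V_SG − |V_tp| = 2.07 − 0.735 = 1.34 V.
Since V_SD = 0.23 V < V_ov = 1.34 V, the device is in the triode region.
I_D = k_p [V_ov · V_SD − ½ V_SD²] = 7.89 × [1.34 × 0.23 − 0.5 × 0.23²] = 2.21 mA.

Triode; I_D = 2.21 mA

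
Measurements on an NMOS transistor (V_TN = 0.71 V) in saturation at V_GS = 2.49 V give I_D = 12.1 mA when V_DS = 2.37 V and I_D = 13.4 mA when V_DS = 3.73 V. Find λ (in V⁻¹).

With V_GS fixed, I_D ∝ (1 + λ V_DS) in saturation, so I_D2/I_D1 = (1 + λ V_DS2)/(1 + λ V_DS1).
13.4/12.1 = 1.107 = (1 + 3.73 λ)/(1 + 2.37 λ).
Solving: λ (I_D1 V_DS2 − I_D2 V_DS1) = I_D2 − I_D1, so λ = (13.4 − 12.1) / (12.1 × 3.73 − 13.4 × 2.37) = 1.3 / 13.4 = 0.0972 V⁻¹.

λ = 0.0972 V⁻¹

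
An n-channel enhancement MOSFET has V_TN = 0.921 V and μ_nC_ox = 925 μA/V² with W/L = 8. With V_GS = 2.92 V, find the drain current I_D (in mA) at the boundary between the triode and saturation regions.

At the boundary V_DS = V_ov = V_GS − V_TN = 2.92 − 0.921 = 2 V.
k_n = μ_nC_ox · (W/L) = 7.4 mA/V².
I_D = ½ k_n V_ov² = 0.5 × 7.4 × 2² = 14.8 mA.

I_D = 14.8 mA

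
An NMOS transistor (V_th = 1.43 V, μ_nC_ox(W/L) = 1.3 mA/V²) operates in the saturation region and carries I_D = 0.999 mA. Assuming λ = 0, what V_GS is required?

In saturation I_D = ½ k_n (V_GS − V_th)², so V_GS − V_th = √(2 I_D / k_n) = √(2 × 0.999 / 1.3) = 1.24 V.
V_GS = 1.43 + 1.24 = 2.67 V.

V_GS = 2.67 V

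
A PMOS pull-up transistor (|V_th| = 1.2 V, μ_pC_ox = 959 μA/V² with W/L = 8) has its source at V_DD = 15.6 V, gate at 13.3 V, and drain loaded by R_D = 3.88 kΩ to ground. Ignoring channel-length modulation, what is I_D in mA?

I_D = 3.85 mA

V_SG = V_DD − V_G = 15.6 − 13.3 = 2.3 V, so V_ov = 2.3 − 1.2 = 1.1 V.
k_p = μ_pC_ox · (W/L) = 7.672 mA/V².
Assume saturation: I_D = ½ k_p V_ov² = 0.5 × 7.672 × 1.1² = 4.64 mA, giving V_SD = V_DD − I_D R_D = 15.6 − 4.64 × 3.88 = -2.41 V.
But -2.41 V < V_ov = 1.1 V, so the device is actually in triode.
In triode I_D = k_p[V_ov V_SD − ½ V_SD²] and I_D = (V_DD − V_SD)/R_D. Equating: 14.9 V_SD² − 33.74 V_SD + 15.6 = 0, giving V_SD = 0.647 V (the root below V_ov).
I_D = (15.6 − 0.647) / 3.88 = 3.85 mA.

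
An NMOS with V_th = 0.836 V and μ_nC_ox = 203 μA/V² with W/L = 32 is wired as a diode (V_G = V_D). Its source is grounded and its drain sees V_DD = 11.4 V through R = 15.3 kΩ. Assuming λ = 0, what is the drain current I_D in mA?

With gate tied to drain, V_GS = V_DS ≥ V_GS − V_th, so the device is in saturation.
k_n = μ_nC_ox · (W/L) = 6.496 mA/V².
KCL at the drain: ½ k_n (V_GS − V_th)² = (V_DD − V_GS)/R.
Let x = V_GS − 0.836. Then 49.7 x² + x − 10.56 = 0, giving x = 0.451 V (positive root), so V_GS = 1.29 V.
I_D = (V_DD − V_GS)/R = (11.4 − 1.29) / 15.3 = 0.661 mA.

I_D = 0.661 mA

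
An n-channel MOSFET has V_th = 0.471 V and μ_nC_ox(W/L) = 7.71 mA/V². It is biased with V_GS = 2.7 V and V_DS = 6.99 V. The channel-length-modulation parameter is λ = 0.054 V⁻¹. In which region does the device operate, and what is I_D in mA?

Saturation; I_D = 26.4 mA

V_ov = V_GS − V_th = 2.7 − 0.471 = 2.23 V.
Since V_DS = 6.99 V ≥ V_ov = 2.23 V, the device is in saturation.
I_D = ½ k_n V_ov² (1 + λ V_DS) = 0.5 × 7.71 × 2.23² × (1 + 0.054 × 6.99) = 26.4 mA.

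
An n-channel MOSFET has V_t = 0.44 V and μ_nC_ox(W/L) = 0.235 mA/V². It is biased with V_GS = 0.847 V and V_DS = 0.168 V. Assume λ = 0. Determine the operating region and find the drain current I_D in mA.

Triode; I_D = 0.0128 mA

V_ov = V_GS − V_t = 0.847 − 0.44 = 0.407 V.
Since V_DS = 0.168 V < V_ov = 0.407 V, the device is in the triode region.
I_D = k_n [V_ov · V_DS − ½ V_DS²] = 0.235 × [0.407 × 0.168 − 0.5 × 0.168²] = 0.0128 mA.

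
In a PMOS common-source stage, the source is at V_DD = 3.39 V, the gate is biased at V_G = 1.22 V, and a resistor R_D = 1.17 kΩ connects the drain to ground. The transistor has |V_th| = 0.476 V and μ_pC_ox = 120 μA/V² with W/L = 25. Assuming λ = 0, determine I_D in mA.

I_D = 2.41 mA

V_SG = V_DD − V_G = 3.39 − 1.22 = 2.17 V, so V_ov = 2.17 − 0.476 = 1.69 V.
k_p = μ_pC_ox · (W/L) = 3 mA/V².
Assume saturation: I_D = ½ k_p V_ov² = 0.5 × 3 × 1.69² = 4.3 mA, giving V_SD = V_DD − I_D R_D = 3.39 − 4.3 × 1.17 = -1.65 V.
But -1.65 V < V_ov = 1.69 V, so the device is actually in triode.
In triode I_D = k_p[V_ov V_SD − ½ V_SD²] and I_D = (V_DD − V_SD)/R_D. Equating: 1.75 V_SD² − 6.946 V_SD + 3.39 = 0, giving V_SD = 0.57 V (the root below V_ov).
I_D = (3.39 − 0.57) / 1.17 = 2.41 mA.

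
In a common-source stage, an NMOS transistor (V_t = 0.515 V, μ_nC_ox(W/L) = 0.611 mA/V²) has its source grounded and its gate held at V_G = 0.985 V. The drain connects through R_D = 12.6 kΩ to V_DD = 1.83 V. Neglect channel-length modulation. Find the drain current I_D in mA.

V_GS = V_G = 0.985 V, so V_ov = 0.985 − 0.515 = 0.47 V.
Assume saturation: I_D = ½ k_n V_ov² = 0.5 × 0.611 × 0.47² = 0.0675 mA, giving V_DS = V_DD − I_D R_D = 1.83 − 0.0675 × 12.6 = 0.98 V.
V_DS = 0.98 V ≥ V_ov = 0.47 V, confirming saturation.

I_D = 0.0675 mA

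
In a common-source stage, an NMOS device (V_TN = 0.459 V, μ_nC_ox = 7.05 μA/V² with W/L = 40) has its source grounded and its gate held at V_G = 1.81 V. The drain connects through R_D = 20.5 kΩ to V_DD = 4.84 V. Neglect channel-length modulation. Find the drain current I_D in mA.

V_GS = V_G = 1.81 V, so V_ov = 1.81 − 0.459 = 1.35 V.
k_n = μ_nC_ox · (W/L) = 0.282 mA/V².
Assume saturation: I_D = ½ k_n V_ov² = 0.5 × 0.282 × 1.35² = 0.257 mA, giving V_DS = V_DD − I_D R_D = 4.84 − 0.257 × 20.5 = -0.436 V.
But -0.436 V < V_ov = 1.35 V, so the device is actually in triode.
In triode I_D = k_n[V_ov V_DS − ½ V_DS²] and I_D = (V_DD − V_DS)/R_D. Equating: 2.89 V_DS² − 8.81 V_DS + 4.84 = 0, giving V_DS = 0.719 V (the root below V_ov).
I_D = (4.84 − 0.719) / 20.5 = 0.201 mA.

I_D = 0.201 mA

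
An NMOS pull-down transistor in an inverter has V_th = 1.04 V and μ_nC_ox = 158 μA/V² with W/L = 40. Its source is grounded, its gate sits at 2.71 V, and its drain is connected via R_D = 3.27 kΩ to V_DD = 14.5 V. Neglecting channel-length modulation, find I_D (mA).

I_D = 4.29 mA

V_GS = V_G = 2.71 V, so V_ov = 2.71 − 1.04 = 1.67 V.
k_n = μ_nC_ox · (W/L) = 6.32 mA/V².
Assume saturation: I_D = ½ k_n V_ov² = 0.5 × 6.32 × 1.67² = 8.81 mA, giving V_DS = V_DD − I_D R_D = 14.5 − 8.81 × 3.27 = -14.3 V.
But -14.3 V < V_ov = 1.67 V, so the device is actually in triode.
In triode I_D = k_n[V_ov V_DS − ½ V_DS²] and I_D = (V_DD − V_DS)/R_D. Equating: 10.3 V_DS² − 35.51 V_DS + 14.5 = 0, giving V_DS = 0.474 V (the root below V_ov).
I_D = (14.5 − 0.474) / 3.27 = 4.29 mA.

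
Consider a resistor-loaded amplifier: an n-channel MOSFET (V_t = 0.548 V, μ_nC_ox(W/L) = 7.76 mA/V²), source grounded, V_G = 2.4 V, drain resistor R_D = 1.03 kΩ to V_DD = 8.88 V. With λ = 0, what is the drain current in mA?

I_D = 7.96 mA

V_GS = V_G = 2.4 V, so V_ov = 2.4 − 0.548 = 1.85 V.
Assume saturation: I_D = ½ k_n V_ov² = 0.5 × 7.76 × 1.85² = 13.3 mA, giving V_DS = V_DD − I_D R_D = 8.88 − 13.3 × 1.03 = -4.83 V.
But -4.83 V < V_ov = 1.85 V, so the device is actually in triode.
In triode I_D = k_n[V_ov V_DS − ½ V_DS²] and I_D = (V_DD − V_DS)/R_D. Equating: 4 V_DS² − 15.8 V_DS + 8.88 = 0, giving V_DS = 0.678 V (the root below V_ov).
I_D = (8.88 − 0.678) / 1.03 = 7.96 mA.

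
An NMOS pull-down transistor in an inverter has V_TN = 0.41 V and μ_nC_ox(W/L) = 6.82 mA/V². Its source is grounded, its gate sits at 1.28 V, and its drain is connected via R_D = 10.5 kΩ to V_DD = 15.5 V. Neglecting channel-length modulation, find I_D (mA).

V_GS = V_G = 1.28 V, so V_ov = 1.28 − 0.41 = 0.87 V.
Assume saturation: I_D = ½ k_n V_ov² = 0.5 × 6.82 × 0.87² = 2.58 mA, giving V_DS = V_DD − I_D R_D = 15.5 − 2.58 × 10.5 = -11.6 V.
But -11.6 V < V_ov = 0.87 V, so the device is actually in triode.
In triode I_D = k_n[V_ov V_DS − ½ V_DS²] and I_D = (V_DD − V_DS)/R_D. Equating: 35.8 V_DS² − 63.3 V_DS + 15.5 = 0, giving V_DS = 0.294 V (the root below V_ov).
I_D = (15.5 − 0.294) / 10.5 = 1.45 mA.

I_D = 1.45 mA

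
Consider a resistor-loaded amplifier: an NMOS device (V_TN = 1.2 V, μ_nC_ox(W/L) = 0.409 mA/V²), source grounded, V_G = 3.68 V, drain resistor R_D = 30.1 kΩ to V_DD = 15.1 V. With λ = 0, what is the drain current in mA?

V_GS = V_G = 3.68 V, so V_ov = 3.68 − 1.2 = 2.48 V.
Assume saturation: I_D = ½ k_n V_ov² = 0.5 × 0.409 × 2.48² = 1.26 mA, giving V_DS = V_DD − I_D R_D = 15.1 − 1.26 × 30.1 = -22.8 V.
But -22.8 V < V_ov = 2.48 V, so the device is actually in triode.
In triode I_D = k_n[V_ov V_DS − ½ V_DS²] and I_D = (V_DD − V_DS)/R_D. Equating: 6.16 V_DS² − 31.53 V_DS + 15.1 = 0, giving V_DS = 0.535 V (the root below V_ov).
I_D = (15.1 − 0.535) / 30.1 = 0.484 mA.

I_D = 0.484 mA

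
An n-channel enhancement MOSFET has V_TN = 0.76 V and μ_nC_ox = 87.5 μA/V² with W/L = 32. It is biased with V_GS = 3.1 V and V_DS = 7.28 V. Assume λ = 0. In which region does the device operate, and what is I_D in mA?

Saturation; I_D = 7.67 mA

k_n = μ_nC_ox · (W/L) = 2.8 mA/V².
V_ov = V_GS − V_TN = 3.1 − 0.76 = 2.34 V.
Since V_DS = 7.28 V ≥ V_ov = 2.34 V, the device is in saturation.
I_D = ½ k_n V_ov² = 0.5 × 2.8 × 2.34² = 7.67 mA.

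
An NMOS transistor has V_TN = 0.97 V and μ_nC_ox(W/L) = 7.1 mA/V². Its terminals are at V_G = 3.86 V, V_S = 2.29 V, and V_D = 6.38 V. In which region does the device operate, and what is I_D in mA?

Saturation; I_D = 1.28 mA

V_GS = V_G − V_S = 3.86 − 2.29 = 1.57 V; V_DS = V_D − V_S = 6.38 − 2.29 = 4.09 V.
V_ov = V_GS − V_TN = 1.57 − 0.97 = 0.6 V.
Since V_DS = 4.09 V ≥ V_ov = 0.6 V, the device is in saturation.
I_D = ½ k_n V_ov² = 0.5 × 7.1 × 0.6² = 1.28 mA.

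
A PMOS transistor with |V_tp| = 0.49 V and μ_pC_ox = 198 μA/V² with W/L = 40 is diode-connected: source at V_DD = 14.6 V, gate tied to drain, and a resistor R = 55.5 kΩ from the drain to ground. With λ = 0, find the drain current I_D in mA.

I_D = 0.250 mA

With gate tied to drain, V_SG = V_SD ≥ V_SG − |V_tp|, so the device is in saturation.
k_p = μ_pC_ox · (W/L) = 7.92 mA/V².
KCL at the drain: ½ k_p (V_SG − |V_tp|)² = (V_DD − V_SG)/R.
Let x = V_SG − 0.49. Then 220 x² + x − 14.11 = 0, giving x = 0.251 V (positive root), so V_SG = 0.741 V.
I_D = (V_DD − V_SG)/R = (14.6 − 0.741) / 55.5 = 0.25 mA.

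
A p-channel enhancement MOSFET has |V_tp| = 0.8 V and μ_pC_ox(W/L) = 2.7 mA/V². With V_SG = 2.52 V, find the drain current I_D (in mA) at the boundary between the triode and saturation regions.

At the boundary V_SD = V_ov = V_SG − |V_tp| = 2.52 − 0.8 = 1.72 V.
I_D = ½ k_p V_ov² = 0.5 × 2.7 × 1.72² = 3.99 mA.

I_D = 3.99 mA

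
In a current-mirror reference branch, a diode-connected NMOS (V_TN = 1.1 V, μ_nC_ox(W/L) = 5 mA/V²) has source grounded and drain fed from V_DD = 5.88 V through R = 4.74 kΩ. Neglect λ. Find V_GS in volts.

V_GS = 1.69 V

With gate tied to drain, V_GS = V_DS ≥ V_GS − V_TN, so the device is in saturation.
KCL at the drain: ½ k_n (V_GS − V_TN)² = (V_DD − V_GS)/R.
Let x = V_GS − 1.1. Then 11.9 x² + x − 4.78 = 0, giving x = 0.594 V (positive root), so V_GS = 1.69 V.
I_D = (V_DD − V_GS)/R = (5.88 − 1.69) / 4.74 = 0.883 mA.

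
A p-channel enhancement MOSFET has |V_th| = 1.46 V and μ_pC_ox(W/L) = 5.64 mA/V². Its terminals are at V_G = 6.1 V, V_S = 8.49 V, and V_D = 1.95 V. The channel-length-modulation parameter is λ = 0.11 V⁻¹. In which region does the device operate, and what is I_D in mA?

Saturation; I_D = 4.19 mA

V_SG = V_S − V_G = 8.49 − 6.1 = 2.39 V; V_SD = V_S − V_D = 8.49 − 1.95 = 6.54 V.
V_ov = V_SG − |V_th| = 2.39 − 1.46 = 0.93 V.
Since V_SD = 6.54 V ≥ V_ov = 0.93 V, the device is in saturation.
I_D = ½ k_p V_ov² (1 + λ V_SD) = 0.5 × 5.64 × 0.93² × (1 + 0.11 × 6.54) = 4.19 mA.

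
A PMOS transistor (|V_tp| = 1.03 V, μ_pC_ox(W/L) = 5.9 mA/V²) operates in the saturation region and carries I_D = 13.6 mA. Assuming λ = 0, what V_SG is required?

V_SG = 3.18 V

In saturation I_D = ½ k_p (V_SG − |V_tp|)², so V_SG − |V_tp| = √(2 I_D / k_p) = √(2 × 13.6 / 5.9) = 2.15 V.
V_SG = 1.03 + 2.15 = 3.18 V.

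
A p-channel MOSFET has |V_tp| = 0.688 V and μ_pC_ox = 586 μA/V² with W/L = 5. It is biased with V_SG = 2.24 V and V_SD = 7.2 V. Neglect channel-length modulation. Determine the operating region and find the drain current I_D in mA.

k_p = μ_pC_ox · (W/L) = 2.93 mA/V².
V_ov = V_SG − |V_tp| = 2.24 − 0.688 = 1.55 V.
Since V_SD = 7.2 V ≥ V_ov = 1.55 V, the device is in saturation.
I_D = ½ k_p V_ov² = 0.5 × 2.93 × 1.55² = 3.53 mA.

Saturation; I_D = 3.53 mA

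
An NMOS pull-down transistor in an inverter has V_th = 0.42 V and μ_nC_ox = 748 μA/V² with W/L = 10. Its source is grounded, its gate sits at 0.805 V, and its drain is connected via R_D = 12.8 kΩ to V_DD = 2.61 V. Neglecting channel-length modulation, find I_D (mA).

I_D = 0.198 mA

V_GS = V_G = 0.805 V, so V_ov = 0.805 − 0.42 = 0.385 V.
k_n = μ_nC_ox · (W/L) = 7.48 mA/V².
Assume saturation: I_D = ½ k_n V_ov² = 0.5 × 7.48 × 0.385² = 0.554 mA, giving V_DS = V_DD − I_D R_D = 2.61 − 0.554 × 12.8 = -4.49 V.
But -4.49 V < V_ov = 0.385 V, so the device is actually in triode.
In triode I_D = k_n[V_ov V_DS − ½ V_DS²] and I_D = (V_DD − V_DS)/R_D. Equating: 47.9 V_DS² − 37.86 V_DS + 2.61 = 0, giving V_DS = 0.0763 V (the root below V_ov).
I_D = (2.61 − 0.0763) / 12.8 = 0.198 mA.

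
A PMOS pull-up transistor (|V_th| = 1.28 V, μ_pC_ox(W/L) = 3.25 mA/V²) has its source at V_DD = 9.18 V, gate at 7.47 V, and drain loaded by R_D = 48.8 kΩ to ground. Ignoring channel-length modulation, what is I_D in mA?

I_D = 0.185 mA

V_SG = V_DD − V_G = 9.18 − 7.47 = 1.71 V, so V_ov = 1.71 − 1.28 = 0.43 V.
Assume saturation: I_D = ½ k_p V_ov² = 0.5 × 3.25 × 0.43² = 0.3 mA, giving V_SD = V_DD − I_D R_D = 9.18 − 0.3 × 48.8 = -5.48 V.
But -5.48 V < V_ov = 0.43 V, so the device is actually in triode.
In triode I_D = k_p[V_ov V_SD − ½ V_SD²] and I_D = (V_DD − V_SD)/R_D. Equating: 79.3 V_SD² − 69.2 V_SD + 9.18 = 0, giving V_SD = 0.163 V (the root below V_ov).
I_D = (9.18 − 0.163) / 48.8 = 0.185 mA.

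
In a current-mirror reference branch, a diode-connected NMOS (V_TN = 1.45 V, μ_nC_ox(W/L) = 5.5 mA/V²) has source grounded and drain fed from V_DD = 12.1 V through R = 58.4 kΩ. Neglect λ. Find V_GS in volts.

V_GS = 1.70 V

With gate tied to drain, V_GS = V_DS ≥ V_GS − V_TN, so the device is in saturation.
KCL at the drain: ½ k_n (V_GS − V_TN)² = (V_DD − V_GS)/R.
Let x = V_GS − 1.45. Then 161 x² + x − 10.65 = 0, giving x = 0.254 V (positive root), so V_GS = 1.7 V.
I_D = (V_DD − V_GS)/R = (12.1 − 1.7) / 58.4 = 0.178 mA.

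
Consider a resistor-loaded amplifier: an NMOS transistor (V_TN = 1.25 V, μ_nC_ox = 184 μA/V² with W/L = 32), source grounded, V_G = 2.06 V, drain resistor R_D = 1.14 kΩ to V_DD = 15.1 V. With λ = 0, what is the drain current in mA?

V_GS = V_G = 2.06 V, so V_ov = 2.06 − 1.25 = 0.81 V.
k_n = μ_nC_ox · (W/L) = 5.888 mA/V².
Assume saturation: I_D = ½ k_n V_ov² = 0.5 × 5.888 × 0.81² = 1.93 mA, giving V_DS = V_DD − I_D R_D = 15.1 − 1.93 × 1.14 = 12.9 V.
V_DS = 12.9 V ≥ V_ov = 0.81 V, confirming saturation.

I_D = 1.93 mA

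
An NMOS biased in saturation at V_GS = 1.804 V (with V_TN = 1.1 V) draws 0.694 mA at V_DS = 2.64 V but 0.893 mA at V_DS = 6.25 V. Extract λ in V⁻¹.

With V_GS fixed, I_D ∝ (1 + λ V_DS) in saturation, so I_D2/I_D1 = (1 + λ V_DS2)/(1 + λ V_DS1).
0.893/0.694 = 1.287 = (1 + 6.25 λ)/(1 + 2.64 λ).
Solving: λ (I_D1 V_DS2 − I_D2 V_DS1) = I_D2 − I_D1, so λ = (0.893 − 0.694) / (0.694 × 6.25 − 0.893 × 2.64) = 0.199 / 1.98 = 0.101 V⁻¹.

λ = 0.101 V⁻¹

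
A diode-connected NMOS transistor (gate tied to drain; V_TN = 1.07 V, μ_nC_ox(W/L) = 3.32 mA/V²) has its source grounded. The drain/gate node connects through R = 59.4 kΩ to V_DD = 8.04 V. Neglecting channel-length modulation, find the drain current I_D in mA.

With gate tied to drain, V_GS = V_DS ≥ V_GS − V_TN, so the device is in saturation.
KCL at the drain: ½ k_n (V_GS − V_TN)² = (V_DD − V_GS)/R.
Let x = V_GS − 1.07. Then 98.6 x² + x − 6.97 = 0, giving x = 0.261 V (positive root), so V_GS = 1.33 V.
I_D = (V_DD − V_GS)/R = (8.04 − 1.33) / 59.4 = 0.113 mA.

I_D = 0.113 mA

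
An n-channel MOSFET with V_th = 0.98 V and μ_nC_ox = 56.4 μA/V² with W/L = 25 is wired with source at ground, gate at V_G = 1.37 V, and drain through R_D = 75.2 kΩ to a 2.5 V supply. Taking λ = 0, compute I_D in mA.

V_GS = V_G = 1.37 V, so V_ov = 1.37 − 0.98 = 0.39 V.
k_n = μ_nC_ox · (W/L) = 1.41 mA/V².
Assume saturation: I_D = ½ k_n V_ov² = 0.5 × 1.41 × 0.39² = 0.107 mA, giving V_DS = V_DD − I_D R_D = 2.5 − 0.107 × 75.2 = -5.56 V.
But -5.56 V < V_ov = 0.39 V, so the device is actually in triode.
In triode I_D = k_n[V_ov V_DS − ½ V_DS²] and I_D = (V_DD − V_DS)/R_D. Equating: 53 V_DS² − 42.35 V_DS + 2.5 = 0, giving V_DS = 0.0642 V (the root below V_ov).
I_D = (2.5 − 0.0642) / 75.2 = 0.0324 mA.

I_D = 0.0324 mA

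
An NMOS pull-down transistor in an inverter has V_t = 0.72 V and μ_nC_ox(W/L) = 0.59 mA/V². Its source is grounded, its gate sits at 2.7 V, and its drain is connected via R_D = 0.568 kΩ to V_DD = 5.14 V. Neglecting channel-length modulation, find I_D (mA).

I_D = 1.16 mA

V_GS = V_G = 2.7 V, so V_ov = 2.7 − 0.72 = 1.98 V.
Assume saturation: I_D = ½ k_n V_ov² = 0.5 × 0.59 × 1.98² = 1.16 mA, giving V_DS = V_DD − I_D R_D = 5.14 − 1.16 × 0.568 = 4.48 V.
V_DS = 4.48 V ≥ V_ov = 1.98 V, confirming saturation.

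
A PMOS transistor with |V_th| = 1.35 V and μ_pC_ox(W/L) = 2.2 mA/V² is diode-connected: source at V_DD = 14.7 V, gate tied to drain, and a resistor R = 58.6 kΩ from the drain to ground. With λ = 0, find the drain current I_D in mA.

I_D = 0.220 mA

With gate tied to drain, V_SG = V_SD ≥ V_SG − |V_th|, so the device is in saturation.
KCL at the drain: ½ k_p (V_SG − |V_th|)² = (V_DD − V_SG)/R.
Let x = V_SG − 1.35. Then 64.5 x² + x − 13.35 = 0, giving x = 0.447 V (positive root), so V_SG = 1.8 V.
I_D = (V_DD − V_SG)/R = (14.7 − 1.8) / 58.6 = 0.22 mA.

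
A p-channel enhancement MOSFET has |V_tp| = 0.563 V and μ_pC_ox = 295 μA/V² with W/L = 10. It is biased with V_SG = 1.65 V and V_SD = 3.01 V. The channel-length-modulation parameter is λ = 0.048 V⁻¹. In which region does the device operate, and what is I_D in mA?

k_p = μ_pC_ox · (W/L) = 2.95 mA/V².
V_ov = V_SG − |V_tp| = 1.65 − 0.563 = 1.09 V.
Since V_SD = 3.01 V ≥ V_ov = 1.09 V, the device is in saturation.
I_D = ½ k_p V_ov² (1 + λ V_SD) = 0.5 × 2.95 × 1.09² × (1 + 0.048 × 3.01) = 1.99 mA.

Saturation; I_D = 1.99 mA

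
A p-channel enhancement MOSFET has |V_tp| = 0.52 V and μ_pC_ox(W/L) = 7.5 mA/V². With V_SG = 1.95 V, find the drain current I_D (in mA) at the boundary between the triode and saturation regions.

At the boundary V_SD = V_ov = V_SG − |V_tp| = 1.95 − 0.52 = 1.43 V.
I_D = ½ k_p V_ov² = 0.5 × 7.5 × 1.43² = 7.67 mA.

I_D = 7.67 mA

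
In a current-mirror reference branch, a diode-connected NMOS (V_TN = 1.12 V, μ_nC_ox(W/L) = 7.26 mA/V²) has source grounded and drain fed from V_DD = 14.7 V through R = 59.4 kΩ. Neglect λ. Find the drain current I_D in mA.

With gate tied to drain, V_GS = V_DS ≥ V_GS − V_TN, so the device is in saturation.
KCL at the drain: ½ k_n (V_GS − V_TN)² = (V_DD − V_GS)/R.
Let x = V_GS − 1.12. Then 216 x² + x − 13.58 = 0, giving x = 0.249 V (positive root), so V_GS = 1.37 V.
I_D = (V_DD − V_GS)/R = (14.7 − 1.37) / 59.4 = 0.224 mA.

I_D = 0.224 mA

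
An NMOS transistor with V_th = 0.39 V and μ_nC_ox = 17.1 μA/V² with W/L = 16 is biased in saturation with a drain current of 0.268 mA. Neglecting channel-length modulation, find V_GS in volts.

V_GS = 1.79 V

k_n = μ_nC_ox · (W/L) = 0.2736 mA/V².
In saturation I_D = ½ k_n (V_GS − V_th)², so V_GS − V_th = √(2 I_D / k_n) = √(2 × 0.268 / 0.2736) = 1.4 V.
V_GS = 0.39 + 1.4 = 1.79 V.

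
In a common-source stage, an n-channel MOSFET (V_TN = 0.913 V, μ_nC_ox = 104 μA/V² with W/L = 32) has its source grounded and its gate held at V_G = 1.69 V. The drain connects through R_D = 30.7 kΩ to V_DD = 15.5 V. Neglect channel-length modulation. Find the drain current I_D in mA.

V_GS = V_G = 1.69 V, so V_ov = 1.69 − 0.913 = 0.777 V.
k_n = μ_nC_ox · (W/L) = 3.328 mA/V².
Assume saturation: I_D = ½ k_n V_ov² = 0.5 × 3.328 × 0.777² = 1 mA, giving V_DS = V_DD − I_D R_D = 15.5 − 1 × 30.7 = -15.3 V.
But -15.3 V < V_ov = 0.777 V, so the device is actually in triode.
In triode I_D = k_n[V_ov V_DS − ½ V_DS²] and I_D = (V_DD − V_DS)/R_D. Equating: 51.1 V_DS² − 80.39 V_DS + 15.5 = 0, giving V_DS = 0.225 V (the root below V_ov).
I_D = (15.5 − 0.225) / 30.7 = 0.498 mA.

I_D = 0.498 mA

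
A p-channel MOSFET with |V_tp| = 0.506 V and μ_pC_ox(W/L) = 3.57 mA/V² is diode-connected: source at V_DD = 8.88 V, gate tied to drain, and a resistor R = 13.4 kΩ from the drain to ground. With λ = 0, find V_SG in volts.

With gate tied to drain, V_SG = V_SD ≥ V_SG − |V_tp|, so the device is in saturation.
KCL at the drain: ½ k_p (V_SG − |V_tp|)² = (V_DD − V_SG)/R.
Let x = V_SG − 0.506. Then 23.9 x² + x − 8.374 = 0, giving x = 0.571 V (positive root), so V_SG = 1.08 V.
I_D = (V_DD − V_SG)/R = (8.88 − 1.08) / 13.4 = 0.582 mA.

V_SG = 1.08 V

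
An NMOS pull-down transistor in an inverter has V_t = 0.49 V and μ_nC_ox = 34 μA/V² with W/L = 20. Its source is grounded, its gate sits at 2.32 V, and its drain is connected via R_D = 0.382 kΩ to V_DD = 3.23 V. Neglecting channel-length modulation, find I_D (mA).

V_GS = V_G = 2.32 V, so V_ov = 2.32 − 0.49 = 1.83 V.
k_n = μ_nC_ox · (W/L) = 0.68 mA/V².
Assume saturation: I_D = ½ k_n V_ov² = 0.5 × 0.68 × 1.83² = 1.14 mA, giving V_DS = V_DD − I_D R_D = 3.23 − 1.14 × 0.382 = 2.8 V.
V_DS = 2.8 V ≥ V_ov = 1.83 V, confirming saturation.

I_D = 1.14 mA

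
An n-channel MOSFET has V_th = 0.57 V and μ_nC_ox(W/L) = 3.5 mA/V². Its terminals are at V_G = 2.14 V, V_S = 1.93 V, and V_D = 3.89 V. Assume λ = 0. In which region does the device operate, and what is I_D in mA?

V_GS = V_G − V_S = 2.14 − 1.93 = 0.21 V; V_DS = V_D − V_S = 3.89 − 1.93 = 1.96 V.
V_GS = 0.21 V < V_th = 0.57 V, so the transistor is in cutoff.

Cutoff; I_D = 0 mA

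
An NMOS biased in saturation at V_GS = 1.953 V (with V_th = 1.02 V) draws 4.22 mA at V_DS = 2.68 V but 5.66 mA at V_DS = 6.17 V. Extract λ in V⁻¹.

With V_GS fixed, I_D ∝ (1 + λ V_DS) in saturation, so I_D2/I_D1 = (1 + λ V_DS2)/(1 + λ V_DS1).
5.66/4.22 = 1.341 = (1 + 6.17 λ)/(1 + 2.68 λ).
Solving: λ (I_D1 V_DS2 − I_D2 V_DS1) = I_D2 − I_D1, so λ = (5.66 − 4.22) / (4.22 × 6.17 − 5.66 × 2.68) = 1.44 / 10.9 = 0.132 V⁻¹.

λ = 0.132 V⁻¹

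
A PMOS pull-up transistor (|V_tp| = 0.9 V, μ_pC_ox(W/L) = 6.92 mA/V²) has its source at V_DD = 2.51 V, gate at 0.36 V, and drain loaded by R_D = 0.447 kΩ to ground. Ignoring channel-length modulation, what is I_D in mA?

V_SG = V_DD − V_G = 2.51 − 0.36 = 2.15 V, so V_ov = 2.15 − 0.9 = 1.25 V.
Assume saturation: I_D = ½ k_p V_ov² = 0.5 × 6.92 × 1.25² = 5.41 mA, giving V_SD = V_DD − I_D R_D = 2.51 − 5.41 × 0.447 = 0.0934 V.
But 0.0934 V < V_ov = 1.25 V, so the device is actually in triode.
In triode I_D = k_p[V_ov V_SD − ½ V_SD²] and I_D = (V_DD − V_SD)/R_D. Equating: 1.55 V_SD² − 4.867 V_SD + 2.51 = 0, giving V_SD = 0.65 V (the root below V_ov).
I_D = (2.51 − 0.65) / 0.447 = 4.16 mA.

I_D = 4.16 mA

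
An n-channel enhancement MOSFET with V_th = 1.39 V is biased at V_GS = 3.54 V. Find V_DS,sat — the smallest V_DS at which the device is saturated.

The boundary between triode and saturation is V_DS = V_GS − V_th = V_ov.
V_ov = 3.54 − 1.39 = 2.15 V.

V_DS,sat = 2.15 V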